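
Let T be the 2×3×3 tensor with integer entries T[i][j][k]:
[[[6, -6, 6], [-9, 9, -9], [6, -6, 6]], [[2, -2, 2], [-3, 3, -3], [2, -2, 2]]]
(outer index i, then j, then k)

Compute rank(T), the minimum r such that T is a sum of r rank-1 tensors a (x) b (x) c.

Lower bound: T ≠ 0 (e.g. T[0,0,0] = 6), so rank(T) ≥ 1.
Upper bound: if T = a (x) b (x) c then every fibre of T is a multiple of the corresponding factor, so read the factors off the fibres through the nonzero entry T[0,0,0] = 6.
The mode-1 fibre T[:,0,0] = [6, 2] gives a = [3, 1] (primitive direction); the mode-2 fibre T[0,:,0] = [6, -9, 6] gives b = [2, -3, 2]; then c[k] = T[0,0,k] / (a[0]·b[0]) = [6, -6, 6] / 6 = [1, -1, 1].
Expanding [3, 1] (x) [2, -3, 2] (x) [1, -1, 1] reproduces all 18 entries of T, so T = [3, 1] (x) [2, -3, 2] (x) [1, -1, 1] and rank(T) ≤ 1.
These bounds meet, so rank(T) = 1.

1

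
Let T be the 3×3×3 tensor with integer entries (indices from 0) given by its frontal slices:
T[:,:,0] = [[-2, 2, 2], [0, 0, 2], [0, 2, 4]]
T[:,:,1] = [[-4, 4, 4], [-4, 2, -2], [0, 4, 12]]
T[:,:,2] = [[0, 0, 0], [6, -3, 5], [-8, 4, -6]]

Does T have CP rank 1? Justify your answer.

The mode-3 unfolding of T (rows indexed by k, columns by (i,j) = (0,0), (0,1), (0,2), (1,0), (1,1), (1,2), (2,0), (2,1), (2,2)) is [[-2, 2, 2, 0, 0, 2, 0, 2, 4], [-4, 4, 4, -4, 2, -2, 0, 4, 12], [0, 0, 0, 6, -3, 5, -8, 4, -6]].
There the 3×3 minor on rows k ∈ {0, 1, 2}, columns (i,j) ∈ {(0,0), (1,0), (1,2)} is det [[-2, 0, 2], [-4, -4, -2], [0, 6, 5]] = -32 ≠ 0, so this unfolding has rank ≥ 3; CP rank is at least every unfolding rank, so rank(T) ≥ 3.
In particular rank(T) ≥ 3 > 1, so T is not rank-1.

No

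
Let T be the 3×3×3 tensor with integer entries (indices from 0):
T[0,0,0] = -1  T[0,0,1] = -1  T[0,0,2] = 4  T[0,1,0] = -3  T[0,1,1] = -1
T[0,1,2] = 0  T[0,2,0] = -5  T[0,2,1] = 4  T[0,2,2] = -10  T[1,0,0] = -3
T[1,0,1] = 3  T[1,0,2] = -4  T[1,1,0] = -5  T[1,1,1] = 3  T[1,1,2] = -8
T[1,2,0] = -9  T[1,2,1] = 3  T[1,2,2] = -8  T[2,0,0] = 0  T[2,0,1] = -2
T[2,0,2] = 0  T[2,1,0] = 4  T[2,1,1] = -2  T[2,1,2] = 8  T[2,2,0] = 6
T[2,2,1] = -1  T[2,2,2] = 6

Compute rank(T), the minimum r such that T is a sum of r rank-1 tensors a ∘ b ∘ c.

Lower bound: the mode-2 unfolding of T (rows indexed by j, columns by (i,k) = (0,0), (0,1), (0,2), (1,0), (1,1), (1,2), (2,0), (2,1), (2,2)) is [[-1, -1, 4, -3, 3, -4, 0, -2, 0], [-3, -1, 0, -5, 3, -8, 4, -2, 8], [-5, 4, -10, -9, 3, -8, 6, -1, 6]].
There the 3×3 minor on rows j ∈ {0, 1, 2}, columns (i,k) ∈ {(0,0), (0,1), (0,2)} is det [[-1, -1, 4], [-3, -1, 0], [-5, 4, -10]] = -48 ≠ 0, so this unfolding has rank ≥ 3; CP rank is at least every unfolding rank, so rank(T) ≥ 3. (This is only a lower bound: in general the CP rank may exceed every unfolding rank, so we still need to exhibit 3 rank-1 terms summing to T.)
Upper bound: T is a sum of 3 rank-1 terms, T = (1, 1, -2) ∘ (1, -1, -1) ∘ (1, 0, 2) + (1, 2, -1) ∘ (1, 1, 2) ∘ (-2, 1, -2) + (2, -1, 1) ∘ (1, 1, -1) ∘ (0, -1, 2) (written with every a and b primitive with positive leading entry and the scale carried by c; CP decompositions are not unique, and this one is verified by expanding entrywise), so rank(T) ≤ 3.
These bounds meet, so rank(T) = 3.
Check entry T[2,1,0] = 4: (-2)·(-1)·(1) + (-1)·(1)·(-2) + (1)·(1)·(0) = 4.

3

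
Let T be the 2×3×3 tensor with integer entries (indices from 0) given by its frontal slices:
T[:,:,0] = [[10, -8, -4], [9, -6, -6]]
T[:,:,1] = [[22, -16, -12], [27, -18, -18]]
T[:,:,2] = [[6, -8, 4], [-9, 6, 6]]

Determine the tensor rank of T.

Lower bound: the mode-1 unfolding of T (rows indexed by i, columns by (j,k) = (0,0), (0,1), (0,2), (1,0), (1,1), (1,2), (2,0), (2,1), (2,2)) is [[10, 22, 6, -8, -16, -8, -4, -12, 4], [9, 27, -9, -6, -18, 6, -6, -18, 6]].
There the 2×2 minor on rows i ∈ {0, 1}, columns (j,k) ∈ {(0,0), (0,1)} is det [[10, 22], [9, 27]] = 72 ≠ 0, so this unfolding has rank ≥ 2; CP rank is at least every unfolding rank, so rank(T) ≥ 2. (Flattening ranks never certify an upper bound on CP rank; for that we must actually write T with 2 rank-1 terms.)
Upper bound — finding two terms. Write S_k = T[:,:,k] for the frontal slices: S₀ = [[10, -8, -4], [9, -6, -6]], S₁ = [[22, -16, -12], [27, -18, -18]], S₂ = [[6, -8, 4], [-9, 6, 6]].
If T = a₁ ⊗ b₁ ⊗ c₁ + a₂ ⊗ b₂ ⊗ c₂ then each S_k = c₁[k]·a₁b₁ᵀ + c₂[k]·a₂b₂ᵀ. S₀ and S₁ are linearly independent, so a₁b₁ᵀ and a₂b₂ᵀ must span the same plane of matrices: they are the rank-1 matrices of the form x·S₀ + y·S₁.
The 2×2 minor of x·S₀ + y·S₁ on rows {0,1}, columns {0,1} is 12·x² + 48·xy + 36·y² = 12·(x + 3·y)(x + y), vanishing at (x:y) = (3:-1) and (1:-1).
M₁ = 3·S₀ − S₁ = [[8, -8, 0], [0, 0, 0]] = 8·[1, 0][1, -1, 0]ᵀ and M₂ = S₀ − S₁ = [[-12, 8, 8], [-18, 12, 12]] = (-2)·[2, 3][3, -2, -2]ᵀ, so take a₁ = [1, 0], b₁ = [1, -1, 0], a₂ = [2, 3], b₂ = [3, -2, -2].
Each slice is an integer combination of E₁ = a₁b₁ᵀ and E₂ = a₂b₂ᵀ: S₀ = 4·E₁ + E₂, S₁ = 4·E₁ + 3·E₂, S₂ = 12·E₁ − E₂; reading off coefficients, c₁ = [4, 4, 12] and c₂ = [1, 3, -1].
Hence T = [1, 0] ⊗ [1, -1, 0] ⊗ [4, 4, 12] + [2, 3] ⊗ [3, -2, -2] ⊗ [1, 3, -1], so rank(T) ≤ 2.
These bounds meet, so rank(T) = 2.
Check entry T[1,0,1] = 27: (0)·(1)·(4) + (3)·(3)·(3) = 27.

2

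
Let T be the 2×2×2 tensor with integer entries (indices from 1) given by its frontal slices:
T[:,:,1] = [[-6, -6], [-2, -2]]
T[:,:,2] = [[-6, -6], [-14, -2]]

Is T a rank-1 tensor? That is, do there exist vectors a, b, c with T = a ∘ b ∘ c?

No

The mode-1 unfolding of T (rows indexed by i, columns by (j,k) = (1,1), (1,2), (2,1), (2,2)) is [[-6, -6, -6, -6], [-2, -14, -2, -2]].
There the 2×2 minor on rows i ∈ {1, 2}, columns (j,k) ∈ {(1,1), (1,2)} is det [[-6, -6], [-2, -14]] = 72 ≠ 0, so this unfolding has rank ≥ 2; CP rank is at least every unfolding rank, so rank(T) ≥ 2.
In particular rank(T) ≥ 2 > 1, so T is not rank-1.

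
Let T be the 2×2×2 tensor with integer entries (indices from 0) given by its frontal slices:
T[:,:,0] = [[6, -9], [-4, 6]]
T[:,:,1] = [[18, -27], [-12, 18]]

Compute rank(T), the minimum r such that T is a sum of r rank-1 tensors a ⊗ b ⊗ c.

1

Lower bound: T ≠ 0 (e.g. T[0,0,0] = 6), so rank(T) ≥ 1.
Upper bound: the mode-1 fibre T[:,0,0] = [6, -4] gives a = [3, -2] (primitive direction); the mode-2 fibre T[0,:,0] = [6, -9] gives b = [2, -3]; then c[k] = T[0,0,k] / (a[0]·b[0]) = [6, 18] / 6 = [1, 3].
Expanding [3, -2] ⊗ [2, -3] ⊗ [1, 3] reproduces all 8 entries of T, so T = [3, -2] ⊗ [2, -3] ⊗ [1, 3] and rank(T) ≤ 1.
These bounds meet, so rank(T) = 1.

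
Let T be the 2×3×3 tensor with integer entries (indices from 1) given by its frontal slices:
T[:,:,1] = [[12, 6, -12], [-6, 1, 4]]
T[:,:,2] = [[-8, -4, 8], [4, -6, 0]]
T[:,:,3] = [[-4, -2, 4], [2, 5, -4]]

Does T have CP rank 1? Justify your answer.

No

The mode-1 unfolding of T (rows indexed by i, columns by (j,k) = (1,1), (1,2), (1,3), (2,1), (2,2), (2,3), (3,1), (3,2), (3,3)) is [[12, -8, -4, 6, -4, -2, -12, 8, 4], [-6, 4, 2, 1, -6, 5, 4, 0, -4]].
There the 2×2 minor on rows i ∈ {1, 2}, columns (j,k) ∈ {(1,1), (2,1)} is det [[12, 6], [-6, 1]] = 48 ≠ 0, so this unfolding has rank ≥ 2; CP rank is at least every unfolding rank, so rank(T) ≥ 2.
In particular rank(T) ≥ 2 > 1, so T is not rank-1.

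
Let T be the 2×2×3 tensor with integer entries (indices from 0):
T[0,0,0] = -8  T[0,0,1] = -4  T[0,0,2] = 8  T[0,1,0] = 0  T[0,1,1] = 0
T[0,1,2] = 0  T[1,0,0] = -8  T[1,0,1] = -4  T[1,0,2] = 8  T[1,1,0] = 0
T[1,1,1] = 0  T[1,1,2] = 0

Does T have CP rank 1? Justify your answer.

The mode-1 fibre T[:,0,0] = [-8, -8] gives a = (1, 1) (primitive direction); the mode-2 fibre T[0,:,0] = [-8, 0] gives b = (1, 0); then c[k] = T[0,0,k] / (a[0]·b[0]) = [-8, -4, 8] / 1 = (-8, -4, 8).
Expanding (1, 1) (x) (1, 0) (x) (-8, -4, 8) reproduces all 12 entries of T, so T = (1, 1) (x) (1, 0) (x) (-8, -4, 8) and rank(T) ≤ 1.
Equivalently every frontal slice T[:,:,k] is c[k] times the rank-1 matrix (1, 1) (x) (1, 0). So T has rank 1 (it is nonzero).

Yes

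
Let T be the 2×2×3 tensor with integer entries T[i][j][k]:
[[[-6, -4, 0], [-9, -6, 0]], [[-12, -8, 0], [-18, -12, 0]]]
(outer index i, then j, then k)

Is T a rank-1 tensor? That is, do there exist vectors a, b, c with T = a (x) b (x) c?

If T = a (x) b (x) c then every fibre of T is a multiple of the corresponding factor, so read the factors off the fibres through the nonzero entry T[0,0,0] = -6.
The mode-1 fibre T[:,0,0] = [-6, -12] gives a = [1, 2] (primitive direction); the mode-2 fibre T[0,:,0] = [-6, -9] gives b = [2, 3]; then c[k] = T[0,0,k] / (a[0]·b[0]) = [-6, -4, 0] / 2 = [-3, -2, 0].
Expanding [1, 2] (x) [2, 3] (x) [-3, -2, 0] reproduces all 12 entries of T, so T = [1, 2] (x) [2, 3] (x) [-3, -2, 0] and rank(T) ≤ 1.
Equivalently every frontal slice T[:,:,k] is c[k] times the rank-1 matrix [1, 2] (x) [2, 3]. So T has rank 1 (it is nonzero).

Yes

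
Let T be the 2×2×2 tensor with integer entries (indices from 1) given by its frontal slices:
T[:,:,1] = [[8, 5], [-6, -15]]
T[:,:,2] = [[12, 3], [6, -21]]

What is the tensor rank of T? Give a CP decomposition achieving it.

Lower bound: the mode-2 unfolding of T (rows indexed by j, columns by (i,k) = (1,1), (1,2), (2,1), (2,2)) is [[8, 12, -6, 6], [5, 3, -15, -21]].
There the 2×2 minor on rows j ∈ {1, 2}, columns (i,k) ∈ {(1,1), (1,2)} is det [[8, 12], [5, 3]] = -36 ≠ 0, so this unfolding has rank ≥ 2; CP rank is at least every unfolding rank, so rank(T) ≥ 2. (This is only a lower bound: in general the CP rank may exceed every unfolding rank, so we still need to exhibit 2 rank-1 terms summing to T.)
Upper bound — finding two terms. Write S_k = T[:,:,k] for the frontal slices: S₁ = [[8, 5], [-6, -15]], S₂ = [[12, 3], [6, -21]].
If T = a₁ (x) b₁ (x) c₁ + a₂ (x) b₂ (x) c₂ then each S_k = c₁[k]·a₁b₁ᵀ + c₂[k]·a₂b₂ᵀ. S₁ and S₂ are linearly independent, so a₁b₁ᵀ and a₂b₂ᵀ must span the same plane of matrices: they are the rank-1 matrices of the form x·S₁ + y·S₂.
det(x·S₁ + y·S₂) is −90·x² − 360·xy − 270·y² = (-90)·(x + 3·y)(x + y), vanishing at (x:y) = (3:-1) and (1:-1).
M₁ = 3·S₁ − S₂ = [[12, 12], [-24, -24]] = 12·[1, -2][1, 1]ᵀ and M₂ = S₁ − S₂ = [[-4, 2], [-12, 6]] = (-2)·[1, 3][2, -1]ᵀ, so take a₁ = [1, -2], b₁ = [1, 1], a₂ = [1, 3], b₂ = [2, -1].
Each slice is an integer combination of E₁ = a₁b₁ᵀ and E₂ = a₂b₂ᵀ: S₁ = 6·E₁ + E₂, S₂ = 6·E₁ + 3·E₂; reading off coefficients, c₁ = [6, 6] and c₂ = [1, 3].
Hence T = [1, -2] (x) [1, 1] (x) [6, 6] + [1, 3] (x) [2, -1] (x) [1, 3], so rank(T) ≤ 2.
These bounds meet, so rank(T) = 2.

rank(T) = 2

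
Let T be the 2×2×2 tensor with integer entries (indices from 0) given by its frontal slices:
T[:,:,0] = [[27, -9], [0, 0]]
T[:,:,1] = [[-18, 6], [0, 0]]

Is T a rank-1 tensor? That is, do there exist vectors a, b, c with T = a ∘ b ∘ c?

The mode-1 fibre T[:,0,0] = [27, 0] gives a = (1, 0) (primitive direction); the mode-2 fibre T[0,:,0] = [27, -9] gives b = (3, -1); then c[k] = T[0,0,k] / (a[0]·b[0]) = [27, -18] / 3 = (9, -6).
Expanding (1, 0) ∘ (3, -1) ∘ (9, -6) reproduces all 8 entries of T, so T = (1, 0) ∘ (3, -1) ∘ (9, -6) and rank(T) ≤ 1.
Equivalently every frontal slice T[:,:,k] is c[k] times the rank-1 matrix (1, 0) ∘ (3, -1). So T has rank 1 (it is nonzero).

Yes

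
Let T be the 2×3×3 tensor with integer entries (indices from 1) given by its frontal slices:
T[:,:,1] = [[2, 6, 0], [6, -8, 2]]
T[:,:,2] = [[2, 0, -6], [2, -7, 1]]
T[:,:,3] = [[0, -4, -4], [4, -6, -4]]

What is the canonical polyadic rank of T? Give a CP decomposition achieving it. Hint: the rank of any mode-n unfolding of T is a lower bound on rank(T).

Lower bound: the mode-2 unfolding of T (rows indexed by j, columns by (i,k) = (1,1), (1,2), (1,3), (2,1), (2,2), (2,3)) is [[2, 2, 0, 6, 2, 4], [6, 0, -4, -8, -7, -6], [0, -6, -4, 2, 1, -4]].
There the 3×3 minor on rows j ∈ {1, 2, 3}, columns (i,k) ∈ {(1,1), (1,2), (2,1)} is det [[2, 2, 6], [6, 0, -8], [0, -6, 2]] = -336 ≠ 0, so this unfolding has rank ≥ 3; CP rank is at least every unfolding rank, so rank(T) ≥ 3. (This is only a lower bound: in general the CP rank may exceed every unfolding rank, so we still need to exhibit 3 rank-1 terms summing to T.)
Upper bound: T is a sum of 3 rank-1 terms, T = [0, 1] ⊗ [2, -2, -1] ⊗ [4, 2, 2] + [1, -1] ⊗ [1, 1, -2] ⊗ [2, 2, 0] + [2, 1] ⊗ [0, 1, 1] ⊗ [2, -1, -2] (written with every a and b primitive with positive leading entry and the scale carried by c; CP decompositions are not unique, and this one is verified by expanding entrywise), so rank(T) ≤ 3.
These bounds meet, so rank(T) = 3.
Check entry T[1,3,3] = -4: (0)·(-1)·(2) + (1)·(-2)·(0) + (2)·(1)·(-2) = -4.

rank(T) = 3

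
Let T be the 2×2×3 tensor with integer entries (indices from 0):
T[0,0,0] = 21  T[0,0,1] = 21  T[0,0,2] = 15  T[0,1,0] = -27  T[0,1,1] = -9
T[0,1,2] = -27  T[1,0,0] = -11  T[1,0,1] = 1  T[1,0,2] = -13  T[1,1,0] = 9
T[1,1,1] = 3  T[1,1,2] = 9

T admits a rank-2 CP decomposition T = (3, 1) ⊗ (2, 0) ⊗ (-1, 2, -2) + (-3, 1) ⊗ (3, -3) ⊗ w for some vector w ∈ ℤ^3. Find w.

w = (-3, -1, -3)

Subtract the known terms from T to get the rank-1 residual R = (-3, 1) ⊗ (3, -3) ⊗ w, so R[i,j,k] = a[i]·b[j]·w[k]. Pick indices with nonzero a[0]·b[0] = (-3)·(3) = -9. Only the fibre through (0,0,·) is needed: R[0,0,:] = T[0,0,:] − Σₗ aₗ[0]bₗ[0]cₗ = [21, 21, 15] − (3)·(2)·(-1, 2, -2) = [27, 9, 27]. Then w[k] = R[0,0,k] / -9 for each k, giving w = [27, 9, 27] / -9 = (-3, -1, -3).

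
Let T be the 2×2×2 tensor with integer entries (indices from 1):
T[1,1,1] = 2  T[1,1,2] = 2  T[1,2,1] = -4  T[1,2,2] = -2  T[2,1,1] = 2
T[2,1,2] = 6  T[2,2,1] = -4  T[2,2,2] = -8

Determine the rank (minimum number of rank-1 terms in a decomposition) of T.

Lower bound: the mode-2 unfolding of T (rows indexed by j, columns by (i,k) = (1,1), (1,2), (2,1), (2,2)) is [[2, 2, 2, 6], [-4, -2, -4, -8]].
There the 2×2 minor on rows j ∈ {1, 2}, columns (i,k) ∈ {(1,1), (1,2)} is det [[2, 2], [-4, -2]] = 4 ≠ 0, so this unfolding has rank ≥ 2; CP rank is at least every unfolding rank, so rank(T) ≥ 2. (Unfolding ranks only ever bound the CP rank from below — rank(T) can be strictly larger than all of them — so the matching upper bound has to come from an explicit 2-term decomposition.)
Upper bound — finding two terms. Write S_k = T[:,:,k] for the frontal slices: S₁ = [[2, -4], [2, -4]], S₂ = [[2, -2], [6, -8]].
If T = a₁ (x) b₁ (x) c₁ + a₂ (x) b₂ (x) c₂ then each S_k = c₁[k]·a₁b₁ᵀ + c₂[k]·a₂b₂ᵀ. S₁ and S₂ are linearly independent, so a₁b₁ᵀ and a₂b₂ᵀ must span the same plane of matrices: they are the rank-1 matrices of the form x·S₁ + y·S₂.
det(x·S₁ + y·S₂) is 4·xy − 4·y² = 4·(x − y)(y), vanishing at (x:y) = (1:1) and (1:0).
M₁ = S₁ + S₂ = [[4, -6], [8, -12]] = 2·(1, 2)(2, -3)ᵀ and M₂ = S₁ = [[2, -4], [2, -4]] = 2·(1, 1)(1, -2)ᵀ, so take a₁ = (1, 2), b₁ = (2, -3), a₂ = (1, 1), b₂ = (1, -2).
Each slice is an integer combination of E₁ = a₁b₁ᵀ and E₂ = a₂b₂ᵀ: S₁ = 2·E₂, S₂ = 2·E₁ − 2·E₂; reading off coefficients, c₁ = (0, 2) and c₂ = (2, -2).
Hence T = (1, 2) (x) (2, -3) (x) (0, 2) + (1, 1) (x) (1, -2) (x) (2, -2), so rank(T) ≤ 2.
These bounds meet, so rank(T) = 2.

2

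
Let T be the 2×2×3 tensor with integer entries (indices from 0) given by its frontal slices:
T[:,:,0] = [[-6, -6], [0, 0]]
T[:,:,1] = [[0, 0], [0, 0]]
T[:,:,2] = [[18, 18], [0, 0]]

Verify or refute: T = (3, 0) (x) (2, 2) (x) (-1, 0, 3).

Reconstruct entrywise from the claimed factors. For example, T[0,0,0] = -6 and Σₗ aₗ[0]bₗ[0]cₗ[0] = (3)·(2)·(-1) = -6; checking all 12 entries, every one matches. The claim holds.

Yes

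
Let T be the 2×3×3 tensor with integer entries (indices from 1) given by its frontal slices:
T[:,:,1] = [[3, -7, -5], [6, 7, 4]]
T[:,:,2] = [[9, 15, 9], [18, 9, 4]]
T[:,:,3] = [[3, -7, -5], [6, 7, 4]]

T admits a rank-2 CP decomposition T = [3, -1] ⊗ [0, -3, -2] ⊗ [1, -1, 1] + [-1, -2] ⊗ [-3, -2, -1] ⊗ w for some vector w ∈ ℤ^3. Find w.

Subtract the known terms from T to get the rank-1 residual R = [-1, -2] ⊗ [-3, -2, -1] ⊗ w, so R[i,j,k] = a[i]·b[j]·w[k]. Pick indices with nonzero a[1]·b[1] = (-1)·(-3) = 3. Only the fibre through (1,1,·) is needed: R[1,1,:] = T[1,1,:] − Σₗ aₗ[1]bₗ[1]cₗ = [3, 9, 3] − (3)·(0)·[1, -1, 1] = [3, 9, 3]. Then w[k] = R[1,1,k] / 3 for each k, giving w = [3, 9, 3] / 3 = [1, 3, 1].

w = [1, 3, 1]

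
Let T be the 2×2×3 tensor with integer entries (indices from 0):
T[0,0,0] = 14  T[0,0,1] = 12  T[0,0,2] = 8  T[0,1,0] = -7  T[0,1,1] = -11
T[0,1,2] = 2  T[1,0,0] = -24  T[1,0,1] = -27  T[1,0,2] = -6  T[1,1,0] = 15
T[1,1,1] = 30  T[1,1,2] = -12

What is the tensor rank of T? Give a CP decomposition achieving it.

Lower bound: the mode-2 unfolding of T (rows indexed by j, columns by (i,k) = (0,0), (0,1), (0,2), (1,0), (1,1), (1,2)) is [[14, 12, 8, -24, -27, -6], [-7, -11, 2, 15, 30, -12]].
There the 2×2 minor on rows j ∈ {0, 1}, columns (i,k) ∈ {(0,0), (0,1)} is det [[14, 12], [-7, -11]] = -70 ≠ 0, so this unfolding has rank ≥ 2; CP rank is at least every unfolding rank, so rank(T) ≥ 2. (This is only a lower bound: in general the CP rank may exceed every unfolding rank, so we still need to exhibit 2 rank-1 terms summing to T.)
Upper bound — finding two terms. Write S_k = T[:,:,k] for the frontal slices: S₀ = [[14, -7], [-24, 15]], S₁ = [[12, -11], [-27, 30]], S₂ = [[8, 2], [-6, -12]].
If T = a₁ (x) b₁ (x) c₁ + a₂ (x) b₂ (x) c₂ then each S_k = c₁[k]·a₁b₁ᵀ + c₂[k]·a₂b₂ᵀ. S₀ and S₁ are linearly independent, so a₁b₁ᵀ and a₂b₂ᵀ must span the same plane of matrices: they are the rank-1 matrices of the form x·S₀ + y·S₁.
det(x·S₀ + y·S₁) is 42·x² + 147·xy + 63·y² = 21·(x + 3·y)(2·x + y), vanishing at (x:y) = (3:-1) and (1:-2).
M₁ = 3·S₀ − S₁ = [[30, -10], [-45, 15]] = 5·[2, -3][3, -1]ᵀ and M₂ = S₀ − 2·S₁ = [[-10, 15], [30, -45]] = (-5)·[1, -3][2, -3]ᵀ, so take a₁ = [2, -3], b₁ = [3, -1], a₂ = [1, -3], b₂ = [2, -3].
Each slice is an integer combination of E₁ = a₁b₁ᵀ and E₂ = a₂b₂ᵀ: S₀ = 2·E₁ + E₂, S₁ = E₁ + 3·E₂, S₂ = 2·E₁ − 2·E₂; reading off coefficients, c₁ = [2, 1, 2] and c₂ = [1, 3, -2].
Hence T = [2, -3] (x) [3, -1] (x) [2, 1, 2] + [1, -3] (x) [2, -3] (x) [1, 3, -2], so rank(T) ≤ 2.
These bounds meet, so rank(T) = 2.

rank(T) = 2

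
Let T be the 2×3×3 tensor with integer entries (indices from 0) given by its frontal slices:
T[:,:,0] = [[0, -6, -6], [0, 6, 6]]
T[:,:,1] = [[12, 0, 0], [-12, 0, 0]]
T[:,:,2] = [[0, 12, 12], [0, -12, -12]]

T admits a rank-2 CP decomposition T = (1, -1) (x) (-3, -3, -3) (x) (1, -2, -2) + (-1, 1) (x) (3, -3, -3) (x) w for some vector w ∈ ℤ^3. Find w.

w = (-1, -2, 2)

Subtract the known terms from T to get the rank-1 residual R = (-1, 1) (x) (3, -3, -3) (x) w, so R[i,j,k] = a[i]·b[j]·w[k]. Pick indices with nonzero a[0]·b[0] = (-1)·(3) = -3. Only the fibre through (0,0,·) is needed: R[0,0,:] = T[0,0,:] − Σₗ aₗ[0]bₗ[0]cₗ = [0, 12, 0] − (1)·(-3)·(1, -2, -2) = [3, 6, -6]. Then w[k] = R[0,0,k] / -3 for each k, giving w = [3, 6, -6] / -3 = (-1, -2, 2).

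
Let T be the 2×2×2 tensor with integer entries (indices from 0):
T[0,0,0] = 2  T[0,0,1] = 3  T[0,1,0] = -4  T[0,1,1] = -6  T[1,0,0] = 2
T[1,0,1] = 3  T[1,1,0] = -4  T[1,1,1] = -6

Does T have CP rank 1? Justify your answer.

If T = a ⊗ b ⊗ c then every fibre of T is a multiple of the corresponding factor, so read the factors off the fibres through the nonzero entry T[0,0,0] = 2.
The mode-1 fibre T[:,0,0] = [2, 2] gives a = [1, 1] (primitive direction); the mode-2 fibre T[0,:,0] = [2, -4] gives b = [1, -2]; then c[k] = T[0,0,k] / (a[0]·b[0]) = [2, 3] / 1 = [2, 3].
Expanding [1, 1] ⊗ [1, -2] ⊗ [2, 3] reproduces all 8 entries of T, so T = [1, 1] ⊗ [1, -2] ⊗ [2, 3] and rank(T) ≤ 1.
Equivalently every frontal slice T[:,:,k] is c[k] times the rank-1 matrix [1, 1] ⊗ [1, -2]. So T has rank 1 (it is nonzero).

Yes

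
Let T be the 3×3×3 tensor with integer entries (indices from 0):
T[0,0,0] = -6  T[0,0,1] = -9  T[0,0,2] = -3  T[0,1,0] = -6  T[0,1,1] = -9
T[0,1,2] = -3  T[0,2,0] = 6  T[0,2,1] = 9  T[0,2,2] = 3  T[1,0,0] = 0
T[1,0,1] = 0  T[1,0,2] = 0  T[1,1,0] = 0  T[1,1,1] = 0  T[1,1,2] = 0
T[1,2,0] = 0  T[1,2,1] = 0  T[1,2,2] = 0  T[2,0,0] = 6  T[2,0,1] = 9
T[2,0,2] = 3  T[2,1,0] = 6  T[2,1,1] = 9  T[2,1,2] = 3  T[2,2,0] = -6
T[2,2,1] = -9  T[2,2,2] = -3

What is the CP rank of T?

1

Lower bound: T ≠ 0 (e.g. T[0,0,0] = -6), so rank(T) ≥ 1.
Upper bound: if T = a ⊗ b ⊗ c then every fibre of T is a multiple of the corresponding factor, so read the factors off the fibres through the nonzero entry T[0,0,0] = -6.
The mode-1 fibre T[:,0,0] = [-6, 0, 6] gives a = (1, 0, -1) (primitive direction); the mode-2 fibre T[0,:,0] = [-6, -6, 6] gives b = (1, 1, -1); then c[k] = T[0,0,k] / (a[0]·b[0]) = [-6, -9, -3] / 1 = (-6, -9, -3).
Expanding (1, 0, -1) ⊗ (1, 1, -1) ⊗ (-6, -9, -3) reproduces all 27 entries of T, so T = (1, 0, -1) ⊗ (1, 1, -1) ⊗ (-6, -9, -3) and rank(T) ≤ 1.
These bounds meet, so rank(T) = 1.
Check entry T[0,1,2] = -3: (1)·(1)·(-3) = -3.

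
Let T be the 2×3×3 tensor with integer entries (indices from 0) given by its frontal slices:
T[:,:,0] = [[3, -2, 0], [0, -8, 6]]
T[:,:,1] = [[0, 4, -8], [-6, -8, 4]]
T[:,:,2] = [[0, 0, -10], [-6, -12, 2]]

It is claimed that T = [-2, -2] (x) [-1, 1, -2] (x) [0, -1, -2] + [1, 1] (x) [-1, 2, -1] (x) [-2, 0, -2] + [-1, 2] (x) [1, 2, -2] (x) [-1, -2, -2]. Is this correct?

No

Reconstruct entry (0,1,1) from the claimed factors: Σₗ aₗ[0]bₗ[1]cₗ[1] = (-2)·(1)·(-1) + (1)·(2)·(0) + (-1)·(2)·(-2) = 6, but T[0,1,1] = 4. The claim is false.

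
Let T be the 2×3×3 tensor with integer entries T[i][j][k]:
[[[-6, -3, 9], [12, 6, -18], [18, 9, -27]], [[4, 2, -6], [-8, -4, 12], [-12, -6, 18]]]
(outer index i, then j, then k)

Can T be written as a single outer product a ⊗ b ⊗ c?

If T = a ⊗ b ⊗ c then every fibre of T is a multiple of the corresponding factor, so read the factors off the fibres through the nonzero entry T[0,0,0] = -6.
The mode-1 fibre T[:,0,0] = [-6, 4] gives a = [3, -2] (primitive direction); the mode-2 fibre T[0,:,0] = [-6, 12, 18] gives b = [1, -2, -3]; then c[k] = T[0,0,k] / (a[0]·b[0]) = [-6, -3, 9] / 3 = [-2, -1, 3].
Expanding [3, -2] ⊗ [1, -2, -3] ⊗ [-2, -1, 3] reproduces all 18 entries of T, so T = [3, -2] ⊗ [1, -2, -3] ⊗ [-2, -1, 3] and rank(T) ≤ 1.
Equivalently every frontal slice T[:,:,k] is c[k] times the rank-1 matrix [3, -2] ⊗ [1, -2, -3]. So T has rank 1 (it is nonzero).

Yes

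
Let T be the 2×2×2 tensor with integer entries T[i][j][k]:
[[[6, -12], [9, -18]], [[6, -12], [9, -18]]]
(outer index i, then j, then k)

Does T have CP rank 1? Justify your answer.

The mode-1 fibre T[:,0,0] = [6, 6] gives a = [1, 1] (primitive direction); the mode-2 fibre T[0,:,0] = [6, 9] gives b = [2, 3]; then c[k] = T[0,0,k] / (a[0]·b[0]) = [6, -12] / 2 = [3, -6].
Expanding [1, 1] ⊗ [2, 3] ⊗ [3, -6] reproduces all 8 entries of T, so T = [1, 1] ⊗ [2, 3] ⊗ [3, -6] and rank(T) ≤ 1.
Equivalently every frontal slice T[:,:,k] is c[k] times the rank-1 matrix [1, 1] ⊗ [2, 3]. So T has rank 1 (it is nonzero).

Yes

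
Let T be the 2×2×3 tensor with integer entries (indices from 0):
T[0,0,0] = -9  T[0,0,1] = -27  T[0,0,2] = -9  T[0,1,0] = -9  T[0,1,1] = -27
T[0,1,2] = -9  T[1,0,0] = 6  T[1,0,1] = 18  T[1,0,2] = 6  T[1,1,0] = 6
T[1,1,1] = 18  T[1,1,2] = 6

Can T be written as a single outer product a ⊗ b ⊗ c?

If T = a ⊗ b ⊗ c then every fibre of T is a multiple of the corresponding factor, so read the factors off the fibres through the nonzero entry T[0,0,0] = -9.
The mode-1 fibre T[:,0,0] = [-9, 6] gives a = [3, -2] (primitive direction); the mode-2 fibre T[0,:,0] = [-9, -9] gives b = [1, 1]; then c[k] = T[0,0,k] / (a[0]·b[0]) = [-9, -27, -9] / 3 = [-3, -9, -3].
Expanding [3, -2] ⊗ [1, 1] ⊗ [-3, -9, -3] reproduces all 12 entries of T, so T = [3, -2] ⊗ [1, 1] ⊗ [-3, -9, -3] and rank(T) ≤ 1.
Equivalently every frontal slice T[:,:,k] is c[k] times the rank-1 matrix [3, -2] ⊗ [1, 1]. So T has rank 1 (it is nonzero).

Yes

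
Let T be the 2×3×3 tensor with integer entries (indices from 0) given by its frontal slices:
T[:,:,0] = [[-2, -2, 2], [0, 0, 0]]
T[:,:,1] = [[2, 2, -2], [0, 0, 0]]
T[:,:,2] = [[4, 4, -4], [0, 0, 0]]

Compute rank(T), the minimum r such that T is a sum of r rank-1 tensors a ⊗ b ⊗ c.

Lower bound: T ≠ 0 (e.g. T[0,0,0] = -2), so rank(T) ≥ 1.
Upper bound: if T = a ⊗ b ⊗ c then every fibre of T is a multiple of the corresponding factor, so read the factors off the fibres through the nonzero entry T[0,0,0] = -2.
The mode-1 fibre T[:,0,0] = [-2, 0] gives a = [1, 0] (primitive direction); the mode-2 fibre T[0,:,0] = [-2, -2, 2] gives b = [1, 1, -1]; then c[k] = T[0,0,k] / (a[0]·b[0]) = [-2, 2, 4] / 1 = [-2, 2, 4].
Expanding [1, 0] ⊗ [1, 1, -1] ⊗ [-2, 2, 4] reproduces all 18 entries of T, so T = [1, 0] ⊗ [1, 1, -1] ⊗ [-2, 2, 4] and rank(T) ≤ 1.
These bounds meet, so rank(T) = 1.

1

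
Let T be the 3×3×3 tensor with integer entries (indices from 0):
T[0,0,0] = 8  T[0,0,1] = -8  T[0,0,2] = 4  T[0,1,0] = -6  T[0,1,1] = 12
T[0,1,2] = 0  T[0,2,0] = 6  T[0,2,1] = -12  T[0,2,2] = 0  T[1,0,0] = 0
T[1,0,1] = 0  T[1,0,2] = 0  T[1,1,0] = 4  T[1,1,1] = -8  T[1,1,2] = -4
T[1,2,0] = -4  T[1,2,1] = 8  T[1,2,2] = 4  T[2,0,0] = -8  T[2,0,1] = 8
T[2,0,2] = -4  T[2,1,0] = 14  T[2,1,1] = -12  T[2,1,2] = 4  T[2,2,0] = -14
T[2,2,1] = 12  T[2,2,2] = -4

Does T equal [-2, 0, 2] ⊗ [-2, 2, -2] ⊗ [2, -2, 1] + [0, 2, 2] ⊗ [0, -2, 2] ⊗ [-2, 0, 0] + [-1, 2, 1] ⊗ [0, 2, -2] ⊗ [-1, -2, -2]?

Reconstruct entry (1,1,2) from the claimed factors: Σₗ aₗ[1]bₗ[1]cₗ[2] = (0)·(2)·(1) + (2)·(-2)·(0) + (2)·(2)·(-2) = -8, but T[1,1,2] = -4. The claim is false.

No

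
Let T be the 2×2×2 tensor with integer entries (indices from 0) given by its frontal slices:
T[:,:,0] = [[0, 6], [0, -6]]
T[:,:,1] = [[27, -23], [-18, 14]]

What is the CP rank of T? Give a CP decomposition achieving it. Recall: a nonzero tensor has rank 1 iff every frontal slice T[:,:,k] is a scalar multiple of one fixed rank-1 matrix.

rank(T) = 2

Lower bound: the mode-2 unfolding of T (rows indexed by j, columns by (i,k) = (0,0), (0,1), (1,0), (1,1)) is [[0, 27, 0, -18], [6, -23, -6, 14]].
There the 2×2 minor on rows j ∈ {0, 1}, columns (i,k) ∈ {(0,0), (0,1)} is det [[0, 27], [6, -23]] = -162 ≠ 0, so this unfolding has rank ≥ 2; CP rank is at least every unfolding rank, so rank(T) ≥ 2. (Flattening ranks never certify an upper bound on CP rank; for that we must actually write T with 2 rank-1 terms.)
Upper bound — finding two terms. Write S_k = T[:,:,k] for the frontal slices: S₀ = [[0, 6], [0, -6]], S₁ = [[27, -23], [-18, 14]].
If T = a₁ ⊗ b₁ ⊗ c₁ + a₂ ⊗ b₂ ⊗ c₂ then each S_k = c₁[k]·a₁b₁ᵀ + c₂[k]·a₂b₂ᵀ. S₀ and S₁ are linearly independent, so a₁b₁ᵀ and a₂b₂ᵀ must span the same plane of matrices: they are the rank-1 matrices of the form x·S₀ + y·S₁.
det(x·S₀ + y·S₁) is −54·xy − 36·y² = (-18)·(3·x + 2·y)(y), vanishing at (x:y) = (2:-3) and (1:0).
M₁ = 2·S₀ − 3·S₁ = [[-81, 81], [54, -54]] = (-27)·(3, -2)(1, -1)ᵀ and M₂ = S₀ = [[0, 6], [0, -6]] = 6·(1, -1)(0, 1)ᵀ, so take a₁ = (3, -2), b₁ = (1, -1), a₂ = (1, -1), b₂ = (0, 1).
Each slice is an integer combination of E₁ = a₁b₁ᵀ and E₂ = a₂b₂ᵀ: S₀ = 6·E₂, S₁ = 9·E₁ + 4·E₂; reading off coefficients, c₁ = (0, 9) and c₂ = (6, 4).
Hence T = (3, -2) ⊗ (1, -1) ⊗ (0, 9) + (1, -1) ⊗ (0, 1) ⊗ (6, 4), so rank(T) ≤ 2.
These bounds meet, so rank(T) = 2.
Check entry T[1,0,0] = 0: (-2)·(1)·(0) + (-1)·(0)·(6) = 0.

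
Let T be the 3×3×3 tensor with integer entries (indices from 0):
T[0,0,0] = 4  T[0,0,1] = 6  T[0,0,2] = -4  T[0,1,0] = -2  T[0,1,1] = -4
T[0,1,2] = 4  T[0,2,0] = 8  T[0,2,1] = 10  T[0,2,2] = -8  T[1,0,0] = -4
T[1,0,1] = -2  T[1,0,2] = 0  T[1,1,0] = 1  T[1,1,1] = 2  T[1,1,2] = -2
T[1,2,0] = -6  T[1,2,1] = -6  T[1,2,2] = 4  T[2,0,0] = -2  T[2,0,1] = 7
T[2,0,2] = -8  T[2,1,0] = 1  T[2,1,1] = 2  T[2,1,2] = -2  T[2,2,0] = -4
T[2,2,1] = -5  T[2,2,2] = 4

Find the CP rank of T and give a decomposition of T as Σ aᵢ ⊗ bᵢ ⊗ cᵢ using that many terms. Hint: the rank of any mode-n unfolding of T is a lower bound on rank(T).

rank(T) = 3

Lower bound: the mode-3 unfolding of T (rows indexed by k, columns by (i,j) = (0,0), (0,1), (0,2), (1,0), (1,1), (1,2), (2,0), (2,1), (2,2)) is [[4, -2, 8, -4, 1, -6, -2, 1, -4], [6, -4, 10, -2, 2, -6, 7, 2, -5], [-4, 4, -8, 0, -2, 4, -8, -2, 4]].
There the 3×3 minor on rows k ∈ {0, 1, 2}, columns (i,j) ∈ {(0,0), (0,1), (0,2)} is det [[4, -2, 8], [6, -4, 10], [-4, 4, -8]] = 16 ≠ 0, so this unfolding has rank ≥ 3; CP rank is at least every unfolding rank, so rank(T) ≥ 3. (This is only a lower bound: in general the CP rank may exceed every unfolding rank, so we still need to exhibit 3 rank-1 terms summing to T.)
Upper bound: T is a sum of 3 rank-1 terms, T = (1, 0, 2) ⊗ (1, 0, 0) ⊗ (0, 4, -4) + (2, -2, -1) ⊗ (1, 0, 1) ⊗ (2, 1, 0) + (2, -1, -1) ⊗ (0, 1, -2) ⊗ (-1, -2, 2) (one valid choice — decompositions are not unique — normalised so each a, b is primitive with positive first nonzero entry; check it by expanding all entries), so rank(T) ≤ 3.
These bounds meet, so rank(T) = 3.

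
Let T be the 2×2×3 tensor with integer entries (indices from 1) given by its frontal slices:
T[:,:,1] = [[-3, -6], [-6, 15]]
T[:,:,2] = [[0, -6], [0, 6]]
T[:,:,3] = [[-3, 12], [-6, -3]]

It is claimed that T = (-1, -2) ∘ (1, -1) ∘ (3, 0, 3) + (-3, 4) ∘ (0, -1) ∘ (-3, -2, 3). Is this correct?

Reconstruct entry (2,2,1) from the claimed factors: Σₗ aₗ[2]bₗ[2]cₗ[1] = (-2)·(-1)·(3) + (4)·(-1)·(-3) = 18, but T[2,2,1] = 15. The claim is false.

No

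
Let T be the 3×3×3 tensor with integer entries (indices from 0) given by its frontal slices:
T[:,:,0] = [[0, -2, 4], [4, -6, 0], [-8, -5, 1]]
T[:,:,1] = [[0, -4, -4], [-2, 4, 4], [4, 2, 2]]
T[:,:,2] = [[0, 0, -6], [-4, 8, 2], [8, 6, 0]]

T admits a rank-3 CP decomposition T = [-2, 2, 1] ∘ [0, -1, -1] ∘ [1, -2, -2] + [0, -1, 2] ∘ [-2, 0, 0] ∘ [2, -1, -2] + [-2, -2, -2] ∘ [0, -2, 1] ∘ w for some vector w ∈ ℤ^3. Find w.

Subtract the known terms from T to get the rank-1 residual R = [-2, -2, -2] ∘ [0, -2, 1] ∘ w, so R[i,j,k] = a[i]·b[j]·w[k]. Pick indices with nonzero a[0]·b[1] = (-2)·(-2) = 4. Only the fibre through (0,1,·) is needed: R[0,1,:] = T[0,1,:] − Σₗ aₗ[0]bₗ[1]cₗ = [-2, -4, 0] − (-2)·(-1)·[1, -2, -2] − (0)·(0)·[2, -1, -2] = [-4, 0, 4]. Then w[k] = R[0,1,k] / 4 for each k, giving w = [-4, 0, 4] / 4 = [-1, 0, 1].

w = [-1, 0, 1]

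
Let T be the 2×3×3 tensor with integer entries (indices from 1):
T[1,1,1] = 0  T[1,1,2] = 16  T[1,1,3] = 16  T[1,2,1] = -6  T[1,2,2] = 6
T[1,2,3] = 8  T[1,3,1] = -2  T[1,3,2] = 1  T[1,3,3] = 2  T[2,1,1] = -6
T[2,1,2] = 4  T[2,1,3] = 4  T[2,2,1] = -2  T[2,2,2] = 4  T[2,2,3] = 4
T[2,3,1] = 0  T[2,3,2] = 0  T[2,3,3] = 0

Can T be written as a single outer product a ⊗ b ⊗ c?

No

The mode-3 unfolding of T (rows indexed by k, columns by (i,j) = (1,1), (1,2), (1,3), (2,1), (2,2), (2,3)) is [[0, -6, -2, -6, -2, 0], [16, 6, 1, 4, 4, 0], [16, 8, 2, 4, 4, 0]].
There the 3×3 minor on rows k ∈ {1, 2, 3}, columns (i,j) ∈ {(1,1), (1,2), (1,3)} is det [[0, -6, -2], [16, 6, 1], [16, 8, 2]] = 32 ≠ 0, so this unfolding has rank ≥ 3; CP rank is at least every unfolding rank, so rank(T) ≥ 3.
In particular rank(T) ≥ 3 > 1, so T is not rank-1.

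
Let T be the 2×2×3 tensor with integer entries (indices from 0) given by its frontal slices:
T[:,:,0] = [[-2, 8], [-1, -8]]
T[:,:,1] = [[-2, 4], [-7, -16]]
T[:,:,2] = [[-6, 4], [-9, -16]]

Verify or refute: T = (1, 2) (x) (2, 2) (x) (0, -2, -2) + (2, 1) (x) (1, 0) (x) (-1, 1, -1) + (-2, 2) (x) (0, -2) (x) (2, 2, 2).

Yes

Reconstruct entrywise from the claimed factors. For example, T[1,1,1] = -16 and Σₗ aₗ[1]bₗ[1]cₗ[1] = (2)·(2)·(-2) + (1)·(0)·(1) + (2)·(-2)·(2) = -16; checking all 12 entries, every one matches. The claim holds.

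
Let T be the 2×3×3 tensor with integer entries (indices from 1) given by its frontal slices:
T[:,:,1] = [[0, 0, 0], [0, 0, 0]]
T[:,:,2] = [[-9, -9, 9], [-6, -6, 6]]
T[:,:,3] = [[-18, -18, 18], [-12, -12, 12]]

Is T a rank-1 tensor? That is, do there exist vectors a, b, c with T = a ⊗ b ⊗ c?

If T = a ⊗ b ⊗ c then every fibre of T is a multiple of the corresponding factor, so read the factors off the fibres through the nonzero entry T[1,1,2] = -9.
The mode-1 fibre T[:,1,2] = [-9, -6] gives a = [3, 2] (primitive direction); the mode-2 fibre T[1,:,2] = [-9, -9, 9] gives b = [1, 1, -1]; then c[k] = T[1,1,k] / (a[1]·b[1]) = [0, -9, -18] / 3 = [0, -3, -6].
Expanding [3, 2] ⊗ [1, 1, -1] ⊗ [0, -3, -6] reproduces all 18 entries of T, so T = [3, 2] ⊗ [1, 1, -1] ⊗ [0, -3, -6] and rank(T) ≤ 1.
Equivalently every frontal slice T[:,:,k] is c[k] times the rank-1 matrix [3, 2] ⊗ [1, 1, -1]. So T has rank 1 (it is nonzero).

Yes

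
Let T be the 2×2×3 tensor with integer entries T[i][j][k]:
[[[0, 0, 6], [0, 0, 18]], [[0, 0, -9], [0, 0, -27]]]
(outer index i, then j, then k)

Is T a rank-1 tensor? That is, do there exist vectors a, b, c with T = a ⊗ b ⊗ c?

Yes

The mode-1 fibre T[:,0,2] = [6, -9] gives a = [2, -3] (primitive direction); the mode-2 fibre T[0,:,2] = [6, 18] gives b = [1, 3]; then c[k] = T[0,0,k] / (a[0]·b[0]) = [0, 0, 6] / 2 = [0, 0, 3].
Expanding [2, -3] ⊗ [1, 3] ⊗ [0, 0, 3] reproduces all 12 entries of T, so T = [2, -3] ⊗ [1, 3] ⊗ [0, 0, 3] and rank(T) ≤ 1.
Equivalently every frontal slice T[:,:,k] is c[k] times the rank-1 matrix [2, -3] ⊗ [1, 3]. So T has rank 1 (it is nonzero).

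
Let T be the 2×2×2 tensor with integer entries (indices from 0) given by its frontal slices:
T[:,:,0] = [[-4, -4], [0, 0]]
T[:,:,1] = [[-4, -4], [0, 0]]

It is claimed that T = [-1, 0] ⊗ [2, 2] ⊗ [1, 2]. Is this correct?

No

Reconstruct entry (0,0,0) from the claimed factors: Σₗ aₗ[0]bₗ[0]cₗ[0] = (-1)·(2)·(1) = -2, but T[0,0,0] = -4. The claim is false.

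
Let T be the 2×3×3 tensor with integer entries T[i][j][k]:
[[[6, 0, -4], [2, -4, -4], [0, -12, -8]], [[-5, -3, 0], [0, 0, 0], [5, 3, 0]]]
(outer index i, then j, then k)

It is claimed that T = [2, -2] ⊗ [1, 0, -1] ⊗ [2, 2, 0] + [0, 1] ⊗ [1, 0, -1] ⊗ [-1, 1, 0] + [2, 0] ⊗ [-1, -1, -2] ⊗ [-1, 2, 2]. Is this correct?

Yes

Reconstruct entrywise from the claimed factors. For example, T[0,1,0] = 2 and Σₗ aₗ[0]bₗ[1]cₗ[0] = (2)·(0)·(2) + (0)·(0)·(-1) + (2)·(-1)·(-1) = 2; checking all 18 entries, every one matches. The claim holds.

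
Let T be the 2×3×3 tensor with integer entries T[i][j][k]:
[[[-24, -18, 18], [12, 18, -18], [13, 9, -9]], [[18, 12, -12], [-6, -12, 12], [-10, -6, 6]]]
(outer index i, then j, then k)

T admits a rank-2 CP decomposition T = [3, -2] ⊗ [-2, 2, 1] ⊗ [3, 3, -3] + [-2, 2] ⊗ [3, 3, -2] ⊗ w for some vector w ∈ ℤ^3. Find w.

w = [1, 0, 0]

Subtract the known terms from T to get the rank-1 residual R = [-2, 2] ⊗ [3, 3, -2] ⊗ w, so R[i,j,k] = a[i]·b[j]·w[k]. Pick indices with nonzero a[0]·b[0] = (-2)·(3) = -6. Only the fibre through (0,0,·) is needed: R[0,0,:] = T[0,0,:] − Σₗ aₗ[0]bₗ[0]cₗ = [-24, -18, 18] − (3)·(-2)·[3, 3, -3] = [-6, 0, 0]. Then w[k] = R[0,0,k] / -6 for each k, giving w = [-6, 0, 0] / -6 = [1, 0, 0].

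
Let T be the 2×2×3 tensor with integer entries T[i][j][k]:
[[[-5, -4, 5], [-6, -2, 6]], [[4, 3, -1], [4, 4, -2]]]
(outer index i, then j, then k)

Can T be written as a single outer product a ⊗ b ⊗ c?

No

The mode-3 unfolding of T (rows indexed by k, columns by (i,j) = (0,0), (0,1), (1,0), (1,1)) is [[-5, -6, 4, 4], [-4, -2, 3, 4], [5, 6, -1, -2]].
There the 3×3 minor on rows k ∈ {0, 1, 2}, columns (i,j) ∈ {(0,0), (0,1), (1,0)} is det [[-5, -6, 4], [-4, -2, 3], [5, 6, -1]] = -42 ≠ 0, so this unfolding has rank ≥ 3; CP rank is at least every unfolding rank, so rank(T) ≥ 3.
In particular rank(T) ≥ 3 > 1, so T is not rank-1.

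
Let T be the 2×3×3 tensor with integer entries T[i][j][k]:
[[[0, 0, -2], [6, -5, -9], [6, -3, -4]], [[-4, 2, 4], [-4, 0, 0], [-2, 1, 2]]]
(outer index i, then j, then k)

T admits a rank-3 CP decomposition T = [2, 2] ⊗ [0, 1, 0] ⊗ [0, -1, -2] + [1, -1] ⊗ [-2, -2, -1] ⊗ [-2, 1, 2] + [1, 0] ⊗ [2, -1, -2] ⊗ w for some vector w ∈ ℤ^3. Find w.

Subtract the known terms from T to get the rank-1 residual R = [1, 0] ⊗ [2, -1, -2] ⊗ w, so R[i,j,k] = a[i]·b[j]·w[k]. Pick indices with nonzero a[0]·b[0] = (1)·(2) = 2. Only the fibre through (0,0,·) is needed: R[0,0,:] = T[0,0,:] − Σₗ aₗ[0]bₗ[0]cₗ = [0, 0, -2] − (2)·(0)·[0, -1, -2] − (1)·(-2)·[-2, 1, 2] = [-4, 2, 2]. Then w[k] = R[0,0,k] / 2 for each k, giving w = [-4, 2, 2] / 2 = [-2, 1, 1].

w = [-2, 1, 1]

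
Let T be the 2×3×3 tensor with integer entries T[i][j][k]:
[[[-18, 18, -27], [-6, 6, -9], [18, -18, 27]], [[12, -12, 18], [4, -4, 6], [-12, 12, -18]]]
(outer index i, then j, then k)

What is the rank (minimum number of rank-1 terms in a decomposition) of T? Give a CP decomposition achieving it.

Lower bound: T ≠ 0 (e.g. T[0,0,0] = -18), so rank(T) ≥ 1.
Upper bound: the mode-1 fibre T[:,0,0] = [-18, 12] gives a = [3, -2] (primitive direction); the mode-2 fibre T[0,:,0] = [-18, -6, 18] gives b = [3, 1, -3]; then c[k] = T[0,0,k] / (a[0]·b[0]) = [-18, 18, -27] / 9 = [-2, 2, -3].
Expanding [3, -2] ∘ [3, 1, -3] ∘ [-2, 2, -3] reproduces all 18 entries of T, so T = [3, -2] ∘ [3, 1, -3] ∘ [-2, 2, -3] and rank(T) ≤ 1.
These bounds meet, so rank(T) = 1.

rank(T) = 1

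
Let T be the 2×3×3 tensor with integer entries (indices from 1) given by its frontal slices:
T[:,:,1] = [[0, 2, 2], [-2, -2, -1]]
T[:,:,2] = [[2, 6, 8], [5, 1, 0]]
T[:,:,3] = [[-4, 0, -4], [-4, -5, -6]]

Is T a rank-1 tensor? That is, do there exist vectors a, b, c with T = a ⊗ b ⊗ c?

The mode-2 unfolding of T (rows indexed by j, columns by (i,k) = (1,1), (1,2), (1,3), (2,1), (2,2), (2,3)) is [[0, 2, -4, -2, 5, -4], [2, 6, 0, -2, 1, -5], [2, 8, -4, -1, 0, -6]].
There the 3×3 minor on rows j ∈ {1, 2, 3}, columns (i,k) ∈ {(1,1), (1,2), (2,1)} is det [[0, 2, -2], [2, 6, -2], [2, 8, -1]] = -12 ≠ 0, so this unfolding has rank ≥ 3; CP rank is at least every unfolding rank, so rank(T) ≥ 3.
In particular rank(T) ≥ 3 > 1, so T is not rank-1.

No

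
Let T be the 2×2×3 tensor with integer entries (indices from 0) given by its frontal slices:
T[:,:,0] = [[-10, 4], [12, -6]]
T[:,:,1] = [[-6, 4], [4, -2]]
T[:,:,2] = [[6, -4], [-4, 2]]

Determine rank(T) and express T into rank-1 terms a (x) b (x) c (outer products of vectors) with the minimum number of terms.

Lower bound: the mode-3 unfolding of T (rows indexed by k, columns by (i,j) = (0,0), (0,1), (1,0), (1,1)) is [[-10, 4, 12, -6], [-6, 4, 4, -2], [6, -4, -4, 2]].
There the 2×2 minor on rows k ∈ {0, 1}, columns (i,j) ∈ {(0,0), (0,1)} is det [[-10, 4], [-6, 4]] = -16 ≠ 0, so this unfolding has rank ≥ 2; CP rank is at least every unfolding rank, so rank(T) ≥ 2. (Flattening ranks never certify an upper bound on CP rank; for that we must actually write T with 2 rank-1 terms.)
Upper bound — finding two terms. Write S_k = T[:,:,k] for the frontal slices: S₀ = [[-10, 4], [12, -6]], S₁ = [[-6, 4], [4, -2]], S₂ = [[6, -4], [-4, 2]].
If T = a₁ (x) b₁ (x) c₁ + a₂ (x) b₂ (x) c₂ then each S_k = c₁[k]·a₁b₁ᵀ + c₂[k]·a₂b₂ᵀ. S₀ and S₁ are linearly independent, so a₁b₁ᵀ and a₂b₂ᵀ must span the same plane of matrices: they are the rank-1 matrices of the form x·S₀ + y·S₁.
det(x·S₀ + y·S₁) is 12·x² − 8·xy − 4·y² = 4·(x − y)(3·x + y), vanishing at (x:y) = (1:1) and (1:-3).
M₁ = S₀ + S₁ = [[-16, 8], [16, -8]] = (-8)·[1, -1][2, -1]ᵀ and M₂ = S₀ − 3·S₁ = [[8, -8], [0, 0]] = 8·[1, 0][1, -1]ᵀ, so take a₁ = [1, -1], b₁ = [2, -1], a₂ = [1, 0], b₂ = [1, -1].
Each slice is an integer combination of E₁ = a₁b₁ᵀ and E₂ = a₂b₂ᵀ: S₀ = −6·E₁ + 2·E₂, S₁ = −2·E₁ − 2·E₂, S₂ = 2·E₁ + 2·E₂; reading off coefficients, c₁ = [-6, -2, 2] and c₂ = [2, -2, 2].
Hence T = [1, -1] (x) [2, -1] (x) [-6, -2, 2] + [1, 0] (x) [1, -1] (x) [2, -2, 2], so rank(T) ≤ 2.
These bounds meet, so rank(T) = 2.

rank(T) = 2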